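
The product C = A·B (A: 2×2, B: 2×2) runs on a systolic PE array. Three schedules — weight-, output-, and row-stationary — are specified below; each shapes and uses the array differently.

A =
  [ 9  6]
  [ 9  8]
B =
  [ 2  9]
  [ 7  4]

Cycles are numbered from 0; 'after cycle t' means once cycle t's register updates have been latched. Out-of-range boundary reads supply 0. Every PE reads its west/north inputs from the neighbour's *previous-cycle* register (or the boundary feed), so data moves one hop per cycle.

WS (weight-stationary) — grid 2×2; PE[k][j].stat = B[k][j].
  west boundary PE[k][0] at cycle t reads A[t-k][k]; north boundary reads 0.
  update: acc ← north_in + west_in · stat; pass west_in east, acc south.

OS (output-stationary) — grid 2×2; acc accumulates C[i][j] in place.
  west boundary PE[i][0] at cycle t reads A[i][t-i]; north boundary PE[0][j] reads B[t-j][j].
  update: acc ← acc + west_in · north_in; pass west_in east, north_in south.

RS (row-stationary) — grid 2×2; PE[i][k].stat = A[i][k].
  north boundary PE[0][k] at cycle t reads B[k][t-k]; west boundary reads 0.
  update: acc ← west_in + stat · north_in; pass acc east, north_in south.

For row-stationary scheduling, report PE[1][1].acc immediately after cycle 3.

RS on a 2×2 grid — tracing PE[1][1] and its feeders:
  [0] (0,1) acc=0 (h:0 v:0)
  [0] (1,0) acc=0 (h:0 v:0)
  [0] (1,1) acc=0 (h:0 v:0)
  [1] (0,1) acc=60 (h:60 v:7)
  [1] (1,0) acc=18 (h:18 v:2)
  [1] (1,1) acc=0 (h:0 v:0)
  [2] (0,1) acc=105 (h:105 v:4)
  [2] (1,0) acc=81 (h:81 v:9)
  [2] (1,1) acc=74 (h:74 v:7)
  [3] (0,1) acc=0 (h:0 v:0)
  [3] (1,0) acc=0 (h:0 v:0)
  [3] (1,1) acc=113 (h:113 v:4)

PE[1][1].acc = 113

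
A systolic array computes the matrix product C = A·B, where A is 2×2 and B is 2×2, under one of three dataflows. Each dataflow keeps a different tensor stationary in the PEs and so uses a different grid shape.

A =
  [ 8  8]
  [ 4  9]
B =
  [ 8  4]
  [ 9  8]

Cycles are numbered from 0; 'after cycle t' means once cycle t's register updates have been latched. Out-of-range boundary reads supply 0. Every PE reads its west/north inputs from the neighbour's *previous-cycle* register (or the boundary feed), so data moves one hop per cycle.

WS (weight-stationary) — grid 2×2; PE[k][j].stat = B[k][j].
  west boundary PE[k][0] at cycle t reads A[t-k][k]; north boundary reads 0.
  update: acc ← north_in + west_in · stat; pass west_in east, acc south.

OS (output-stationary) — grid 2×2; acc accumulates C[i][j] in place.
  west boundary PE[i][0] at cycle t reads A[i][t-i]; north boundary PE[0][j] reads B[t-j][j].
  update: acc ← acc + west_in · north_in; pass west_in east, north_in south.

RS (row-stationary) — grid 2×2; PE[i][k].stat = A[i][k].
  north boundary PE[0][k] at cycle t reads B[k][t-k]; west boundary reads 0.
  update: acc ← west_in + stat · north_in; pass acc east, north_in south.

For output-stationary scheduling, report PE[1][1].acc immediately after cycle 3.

Tracing OS — 2×2 array, target PE[1][1]:
  cycle 0: PE[0][1] → acc 0, east 0, south 0
  cycle 0: PE[1][0] → acc 0, east 0, south 0
  cycle 0: PE[1][1] → acc 0, east 0, south 0
  cycle 1: PE[0][1] → acc 32, east 8, south 4
  cycle 1: PE[1][0] → acc 32, east 4, south 8
  cycle 1: PE[1][1] → acc 0, east 0, south 0
  cycle 2: PE[0][1] → acc 96, east 8, south 8
  cycle 2: PE[1][0] → acc 113, east 9, south 9
  cycle 2: PE[1][1] → acc 16, east 4, south 4
  cycle 3: PE[0][1] → acc 96, east 0, south 0
  cycle 3: PE[1][0] → acc 113, east 0, south 0
  cycle 3: PE[1][1] → acc 88, east 9, south 8

PE[1][1].acc = 88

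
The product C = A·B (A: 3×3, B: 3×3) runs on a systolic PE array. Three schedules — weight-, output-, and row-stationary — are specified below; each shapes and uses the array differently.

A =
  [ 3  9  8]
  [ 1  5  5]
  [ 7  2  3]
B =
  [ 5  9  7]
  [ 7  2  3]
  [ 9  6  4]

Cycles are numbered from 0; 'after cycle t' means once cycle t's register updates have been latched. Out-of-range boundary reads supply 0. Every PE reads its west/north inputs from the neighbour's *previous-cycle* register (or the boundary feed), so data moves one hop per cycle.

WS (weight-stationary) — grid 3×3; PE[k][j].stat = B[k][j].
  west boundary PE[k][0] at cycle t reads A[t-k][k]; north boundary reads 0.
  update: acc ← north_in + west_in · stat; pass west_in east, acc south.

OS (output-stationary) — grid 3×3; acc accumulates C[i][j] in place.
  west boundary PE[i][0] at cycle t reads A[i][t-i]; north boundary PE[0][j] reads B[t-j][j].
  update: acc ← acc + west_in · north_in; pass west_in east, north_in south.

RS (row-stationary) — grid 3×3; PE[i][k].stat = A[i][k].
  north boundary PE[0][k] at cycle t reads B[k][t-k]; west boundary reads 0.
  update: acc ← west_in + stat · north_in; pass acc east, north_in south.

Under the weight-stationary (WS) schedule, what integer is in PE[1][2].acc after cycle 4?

PE[1][2].acc = 22

WS 3×3: PE[1][2] cycle-by-cycle (with neighbour feeds):
  t=0 PE[0][2]: acc=0 h=0 v=0
  t=0 PE[1][1]: acc=0 h=0 v=0
  t=0 PE[1][2]: acc=0 h=0 v=0
  t=1 PE[0][2]: acc=0 h=0 v=0
  t=1 PE[1][1]: acc=0 h=0 v=0
  t=1 PE[1][2]: acc=0 h=0 v=0
  t=2 PE[0][2]: acc=21 h=3 v=21
  t=2 PE[1][1]: acc=45 h=9 v=45
  t=2 PE[1][2]: acc=0 h=0 v=0
  t=3 PE[0][2]: acc=7 h=1 v=7
  t=3 PE[1][1]: acc=19 h=5 v=19
  t=3 PE[1][2]: acc=48 h=9 v=48
  t=4 PE[0][2]: acc=49 h=7 v=49
  t=4 PE[1][1]: acc=67 h=2 v=67
  t=4 PE[1][2]: acc=22 h=5 v=22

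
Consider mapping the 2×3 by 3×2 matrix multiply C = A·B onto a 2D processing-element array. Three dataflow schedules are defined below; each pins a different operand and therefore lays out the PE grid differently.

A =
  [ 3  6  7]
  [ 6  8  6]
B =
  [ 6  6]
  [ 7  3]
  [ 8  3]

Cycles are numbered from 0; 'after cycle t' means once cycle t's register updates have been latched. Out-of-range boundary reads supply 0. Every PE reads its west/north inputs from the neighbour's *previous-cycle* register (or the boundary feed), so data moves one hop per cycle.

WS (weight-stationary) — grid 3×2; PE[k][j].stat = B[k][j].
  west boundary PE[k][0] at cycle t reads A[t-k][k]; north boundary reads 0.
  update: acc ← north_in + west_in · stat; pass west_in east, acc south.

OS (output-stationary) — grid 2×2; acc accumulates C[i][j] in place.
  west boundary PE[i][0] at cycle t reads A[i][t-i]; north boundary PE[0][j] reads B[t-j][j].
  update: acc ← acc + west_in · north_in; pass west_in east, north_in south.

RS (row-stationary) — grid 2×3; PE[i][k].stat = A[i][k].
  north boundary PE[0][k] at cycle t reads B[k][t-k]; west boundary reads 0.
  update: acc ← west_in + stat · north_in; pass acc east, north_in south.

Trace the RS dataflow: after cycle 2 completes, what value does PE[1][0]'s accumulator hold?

RS (2×3). Following PE[1][0] plus its west/north inputs:
  step 0 · PE0,0: acc=18; fwd→18 fwd↓6
  step 0 · PE1,0: acc=0; fwd→0 fwd↓0
  step 1 · PE0,0: acc=18; fwd→18 fwd↓6
  step 1 · PE1,0: acc=36; fwd→36 fwd↓6
  step 2 · PE0,0: acc=0; fwd→0 fwd↓0
  step 2 · PE1,0: acc=36; fwd→36 fwd↓6

PE[1][0].acc = 36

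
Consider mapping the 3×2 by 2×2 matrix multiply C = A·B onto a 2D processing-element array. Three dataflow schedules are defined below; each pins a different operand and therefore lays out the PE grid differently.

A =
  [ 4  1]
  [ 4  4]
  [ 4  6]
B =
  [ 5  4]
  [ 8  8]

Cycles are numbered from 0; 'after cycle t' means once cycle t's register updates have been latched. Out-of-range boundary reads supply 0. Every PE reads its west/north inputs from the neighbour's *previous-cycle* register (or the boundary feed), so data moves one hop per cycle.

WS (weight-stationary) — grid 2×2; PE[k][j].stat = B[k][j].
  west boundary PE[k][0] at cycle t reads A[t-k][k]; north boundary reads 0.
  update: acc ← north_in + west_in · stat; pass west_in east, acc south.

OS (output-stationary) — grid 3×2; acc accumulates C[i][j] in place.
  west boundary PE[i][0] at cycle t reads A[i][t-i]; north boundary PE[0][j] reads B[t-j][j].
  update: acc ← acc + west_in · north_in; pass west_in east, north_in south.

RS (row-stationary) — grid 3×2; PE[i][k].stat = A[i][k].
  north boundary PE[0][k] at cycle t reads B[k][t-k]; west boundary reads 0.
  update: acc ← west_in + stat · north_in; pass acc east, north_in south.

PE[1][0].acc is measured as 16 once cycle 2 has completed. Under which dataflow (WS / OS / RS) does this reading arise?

dataflow = RS

— WS: 2×2; PE[1][0] trace:
  step 0 · PE1,0: acc=0; fwd→0 fwd↓0
  step 1 · PE1,0: acc=28; fwd→1 fwd↓28
  step 2 · PE1,0: acc=52; fwd→4 fwd↓52
— OS: 3×2; PE[1][0] trace:
  step 0 · PE1,0: acc=0; fwd→0 fwd↓0
  step 1 · PE1,0: acc=20; fwd→4 fwd↓5
  step 2 · PE1,0: acc=52; fwd→4 fwd↓8
— RS: 3×2; PE[1][0] trace:
  step 0 · PE1,0: acc=0; fwd→0 fwd↓0
  step 1 · PE1,0: acc=20; fwd→20 fwd↓5
  step 2 · PE1,0: acc=16; fwd→16 fwd↓4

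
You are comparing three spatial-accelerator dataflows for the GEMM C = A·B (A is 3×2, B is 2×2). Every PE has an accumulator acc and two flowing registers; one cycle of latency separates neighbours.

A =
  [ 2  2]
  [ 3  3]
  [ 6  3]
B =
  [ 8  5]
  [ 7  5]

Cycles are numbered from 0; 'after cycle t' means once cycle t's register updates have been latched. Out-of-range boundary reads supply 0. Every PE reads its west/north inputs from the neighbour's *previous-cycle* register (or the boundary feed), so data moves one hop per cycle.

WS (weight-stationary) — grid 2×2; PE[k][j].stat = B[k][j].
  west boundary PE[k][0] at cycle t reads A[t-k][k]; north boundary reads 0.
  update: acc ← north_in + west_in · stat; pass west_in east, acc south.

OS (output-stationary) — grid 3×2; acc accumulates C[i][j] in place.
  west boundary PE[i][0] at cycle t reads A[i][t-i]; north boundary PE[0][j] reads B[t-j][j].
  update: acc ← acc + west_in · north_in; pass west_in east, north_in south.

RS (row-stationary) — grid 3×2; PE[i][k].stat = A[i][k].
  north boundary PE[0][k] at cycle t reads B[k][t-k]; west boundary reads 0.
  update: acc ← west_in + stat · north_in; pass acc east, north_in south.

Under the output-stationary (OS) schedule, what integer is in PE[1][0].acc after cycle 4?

OS 3×2: PE[1][0] cycle-by-cycle (with neighbour feeds):
  0: (0,0).acc=16  regs=<2,8>
  0: (1,0).acc=0  regs=<0,0>
  1: (0,0).acc=30  regs=<2,7>
  1: (1,0).acc=24  regs=<3,8>
  2: (0,0).acc=30  regs=<0,0>
  2: (1,0).acc=45  regs=<3,7>
  3: (0,0).acc=30  regs=<0,0>
  3: (1,0).acc=45  regs=<0,0>
  4: (0,0).acc=30  regs=<0,0>
  4: (1,0).acc=45  regs=<0,0>

PE[1][0].acc = 45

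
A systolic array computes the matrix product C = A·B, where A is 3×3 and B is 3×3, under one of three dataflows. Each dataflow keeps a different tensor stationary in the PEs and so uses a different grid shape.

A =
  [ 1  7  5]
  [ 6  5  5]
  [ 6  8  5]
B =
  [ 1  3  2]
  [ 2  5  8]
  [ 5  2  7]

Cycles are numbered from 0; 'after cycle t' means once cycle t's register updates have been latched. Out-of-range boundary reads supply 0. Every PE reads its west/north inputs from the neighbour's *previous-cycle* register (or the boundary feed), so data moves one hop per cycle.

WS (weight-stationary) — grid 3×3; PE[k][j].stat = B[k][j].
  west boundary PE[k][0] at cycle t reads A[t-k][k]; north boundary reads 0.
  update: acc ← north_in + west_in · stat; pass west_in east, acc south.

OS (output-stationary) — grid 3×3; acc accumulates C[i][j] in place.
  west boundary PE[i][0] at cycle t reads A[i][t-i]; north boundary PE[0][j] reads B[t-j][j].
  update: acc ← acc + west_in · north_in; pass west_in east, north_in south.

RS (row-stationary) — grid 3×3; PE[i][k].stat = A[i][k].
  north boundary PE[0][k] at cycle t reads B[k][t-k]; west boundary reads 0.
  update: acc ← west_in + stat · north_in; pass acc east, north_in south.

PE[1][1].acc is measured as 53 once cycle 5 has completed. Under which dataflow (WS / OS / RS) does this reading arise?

Under WS (3×3), PE[1][1]:
  step 0 · PE1,1: acc=0; fwd→0 fwd↓0
  step 1 · PE1,1: acc=0; fwd→0 fwd↓0
  step 2 · PE1,1: acc=38; fwd→7 fwd↓38
  step 3 · PE1,1: acc=43; fwd→5 fwd↓43
  step 4 · PE1,1: acc=58; fwd→8 fwd↓58
  step 5 · PE1,1: acc=0; fwd→0 fwd↓0
Under OS (3×3), PE[1][1]:
  step 0 · PE1,1: acc=0; fwd→0 fwd↓0
  step 1 · PE1,1: acc=0; fwd→0 fwd↓0
  step 2 · PE1,1: acc=18; fwd→6 fwd↓3
  step 3 · PE1,1: acc=43; fwd→5 fwd↓5
  step 4 · PE1,1: acc=53; fwd→5 fwd↓2
  step 5 · PE1,1: acc=53; fwd→0 fwd↓0
Under RS (3×3), PE[1][1]:
  step 0 · PE1,1: acc=0; fwd→0 fwd↓0
  step 1 · PE1,1: acc=0; fwd→0 fwd↓0
  step 2 · PE1,1: acc=16; fwd→16 fwd↓2
  step 3 · PE1,1: acc=43; fwd→43 fwd↓5
  step 4 · PE1,1: acc=52; fwd→52 fwd↓8
  step 5 · PE1,1: acc=0; fwd→0 fwd↓0

dataflow = OS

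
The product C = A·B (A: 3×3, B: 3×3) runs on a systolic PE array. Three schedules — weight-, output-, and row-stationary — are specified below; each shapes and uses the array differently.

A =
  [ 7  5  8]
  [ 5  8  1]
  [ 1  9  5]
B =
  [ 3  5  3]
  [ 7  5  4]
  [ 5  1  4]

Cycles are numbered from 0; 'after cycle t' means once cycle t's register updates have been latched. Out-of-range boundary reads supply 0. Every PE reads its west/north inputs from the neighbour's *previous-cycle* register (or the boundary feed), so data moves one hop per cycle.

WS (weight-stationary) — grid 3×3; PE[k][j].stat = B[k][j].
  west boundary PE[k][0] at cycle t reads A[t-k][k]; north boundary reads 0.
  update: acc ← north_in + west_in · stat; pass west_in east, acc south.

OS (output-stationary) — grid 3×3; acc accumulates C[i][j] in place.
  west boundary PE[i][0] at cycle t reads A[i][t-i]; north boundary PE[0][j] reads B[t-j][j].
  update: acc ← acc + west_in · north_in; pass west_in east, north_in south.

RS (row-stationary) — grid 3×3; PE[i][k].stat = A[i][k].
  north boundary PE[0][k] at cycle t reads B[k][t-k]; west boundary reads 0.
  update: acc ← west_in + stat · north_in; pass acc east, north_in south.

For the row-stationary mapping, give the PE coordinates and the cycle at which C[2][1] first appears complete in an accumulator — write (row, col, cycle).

(row, col, cycle) = (2, 2, 5)

RS — PE[2][2] is where C[2][1] collects:
  t=0 PE[2][2]: acc=0 h=0 v=0
  t=1 PE[2][2]: acc=0 h=0 v=0
  t=2 PE[2][2]: acc=0 h=0 v=0
  t=3 PE[2][2]: acc=0 h=0 v=0
  t=4 PE[2][2]: acc=91 h=91 v=5
  t=5 PE[2][2]: acc=55 h=55 v=1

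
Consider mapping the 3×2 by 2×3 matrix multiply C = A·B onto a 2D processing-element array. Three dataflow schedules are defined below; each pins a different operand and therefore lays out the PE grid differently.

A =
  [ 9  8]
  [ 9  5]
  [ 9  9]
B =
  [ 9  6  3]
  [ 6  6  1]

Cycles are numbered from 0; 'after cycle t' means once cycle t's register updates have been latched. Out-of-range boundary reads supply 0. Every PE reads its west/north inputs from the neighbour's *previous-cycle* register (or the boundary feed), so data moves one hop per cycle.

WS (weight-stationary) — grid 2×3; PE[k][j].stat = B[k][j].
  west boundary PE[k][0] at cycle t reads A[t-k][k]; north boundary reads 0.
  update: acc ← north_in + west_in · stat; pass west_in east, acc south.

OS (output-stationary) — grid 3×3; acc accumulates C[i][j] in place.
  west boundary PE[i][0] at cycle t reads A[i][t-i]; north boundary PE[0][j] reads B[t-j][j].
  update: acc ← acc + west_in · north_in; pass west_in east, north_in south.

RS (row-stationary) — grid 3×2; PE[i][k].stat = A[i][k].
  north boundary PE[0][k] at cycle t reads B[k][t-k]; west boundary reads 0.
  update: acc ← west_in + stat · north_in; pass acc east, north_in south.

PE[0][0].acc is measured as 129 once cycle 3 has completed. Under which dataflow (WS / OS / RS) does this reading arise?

dataflow = OS

— WS: 2×3; PE[0][0] trace:
  step 0 · PE0,0: acc=81; fwd→9 fwd↓81
  step 1 · PE0,0: acc=81; fwd→9 fwd↓81
  step 2 · PE0,0: acc=81; fwd→9 fwd↓81
  step 3 · PE0,0: acc=0; fwd→0 fwd↓0
— OS: 3×3; PE[0][0] trace:
  step 0 · PE0,0: acc=81; fwd→9 fwd↓9
  step 1 · PE0,0: acc=129; fwd→8 fwd↓6
  step 2 · PE0,0: acc=129; fwd→0 fwd↓0
  step 3 · PE0,0: acc=129; fwd→0 fwd↓0
— RS: 3×2; PE[0][0] trace:
  step 0 · PE0,0: acc=81; fwd→81 fwd↓9
  step 1 · PE0,0: acc=54; fwd→54 fwd↓6
  step 2 · PE0,0: acc=27; fwd→27 fwd↓3
  step 3 · PE0,0: acc=0; fwd→0 fwd↓0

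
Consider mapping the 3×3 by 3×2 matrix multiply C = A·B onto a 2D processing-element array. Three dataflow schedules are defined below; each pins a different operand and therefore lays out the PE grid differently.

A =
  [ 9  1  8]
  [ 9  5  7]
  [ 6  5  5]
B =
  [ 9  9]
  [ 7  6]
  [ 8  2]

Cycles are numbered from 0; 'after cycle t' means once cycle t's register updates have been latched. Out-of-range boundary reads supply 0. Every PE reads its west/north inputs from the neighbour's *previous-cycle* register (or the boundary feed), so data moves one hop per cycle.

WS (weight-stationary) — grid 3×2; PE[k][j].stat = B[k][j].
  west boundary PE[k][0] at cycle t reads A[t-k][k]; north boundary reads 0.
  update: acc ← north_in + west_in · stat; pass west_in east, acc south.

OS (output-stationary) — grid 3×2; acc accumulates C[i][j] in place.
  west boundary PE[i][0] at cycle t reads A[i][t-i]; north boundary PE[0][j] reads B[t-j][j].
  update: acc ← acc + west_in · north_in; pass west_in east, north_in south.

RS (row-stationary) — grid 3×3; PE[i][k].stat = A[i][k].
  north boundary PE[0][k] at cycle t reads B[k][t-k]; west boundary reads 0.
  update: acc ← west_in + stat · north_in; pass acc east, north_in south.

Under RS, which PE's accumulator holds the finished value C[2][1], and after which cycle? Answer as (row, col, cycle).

(row, col, cycle) = (2, 2, 5)

RS: C[2][1] accumulates in PE[2][2]:
  after 0 — PE[2][2] acc=0, pass-E 0, pass-S 0
  after 1 — PE[2][2] acc=0, pass-E 0, pass-S 0
  after 2 — PE[2][2] acc=0, pass-E 0, pass-S 0
  after 3 — PE[2][2] acc=0, pass-E 0, pass-S 0
  after 4 — PE[2][2] acc=129, pass-E 129, pass-S 8
  after 5 — PE[2][2] acc=94, pass-E 94, pass-S 2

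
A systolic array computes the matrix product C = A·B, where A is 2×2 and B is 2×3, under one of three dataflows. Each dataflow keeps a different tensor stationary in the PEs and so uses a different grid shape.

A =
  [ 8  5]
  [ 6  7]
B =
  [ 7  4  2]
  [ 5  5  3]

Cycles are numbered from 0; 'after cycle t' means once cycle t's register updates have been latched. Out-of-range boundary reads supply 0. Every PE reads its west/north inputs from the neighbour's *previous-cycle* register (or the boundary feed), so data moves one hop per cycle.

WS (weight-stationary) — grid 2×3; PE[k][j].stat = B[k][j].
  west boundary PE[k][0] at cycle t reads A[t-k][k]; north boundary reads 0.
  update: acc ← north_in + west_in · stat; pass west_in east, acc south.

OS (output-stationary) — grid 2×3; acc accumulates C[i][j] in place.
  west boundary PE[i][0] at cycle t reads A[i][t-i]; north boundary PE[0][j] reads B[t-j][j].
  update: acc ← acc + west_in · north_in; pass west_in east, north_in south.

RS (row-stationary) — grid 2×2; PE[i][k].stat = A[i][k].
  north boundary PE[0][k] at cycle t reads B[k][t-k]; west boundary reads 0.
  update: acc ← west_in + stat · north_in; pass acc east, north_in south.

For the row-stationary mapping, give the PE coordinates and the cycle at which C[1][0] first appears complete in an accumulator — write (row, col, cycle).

RS: C[1][0] accumulates in PE[1][1]:
  after 0 — PE[1][1] acc=0, pass-E 0, pass-S 0
  after 1 — PE[1][1] acc=0, pass-E 0, pass-S 0
  after 2 — PE[1][1] acc=77, pass-E 77, pass-S 5

(row, col, cycle) = (1, 1, 2)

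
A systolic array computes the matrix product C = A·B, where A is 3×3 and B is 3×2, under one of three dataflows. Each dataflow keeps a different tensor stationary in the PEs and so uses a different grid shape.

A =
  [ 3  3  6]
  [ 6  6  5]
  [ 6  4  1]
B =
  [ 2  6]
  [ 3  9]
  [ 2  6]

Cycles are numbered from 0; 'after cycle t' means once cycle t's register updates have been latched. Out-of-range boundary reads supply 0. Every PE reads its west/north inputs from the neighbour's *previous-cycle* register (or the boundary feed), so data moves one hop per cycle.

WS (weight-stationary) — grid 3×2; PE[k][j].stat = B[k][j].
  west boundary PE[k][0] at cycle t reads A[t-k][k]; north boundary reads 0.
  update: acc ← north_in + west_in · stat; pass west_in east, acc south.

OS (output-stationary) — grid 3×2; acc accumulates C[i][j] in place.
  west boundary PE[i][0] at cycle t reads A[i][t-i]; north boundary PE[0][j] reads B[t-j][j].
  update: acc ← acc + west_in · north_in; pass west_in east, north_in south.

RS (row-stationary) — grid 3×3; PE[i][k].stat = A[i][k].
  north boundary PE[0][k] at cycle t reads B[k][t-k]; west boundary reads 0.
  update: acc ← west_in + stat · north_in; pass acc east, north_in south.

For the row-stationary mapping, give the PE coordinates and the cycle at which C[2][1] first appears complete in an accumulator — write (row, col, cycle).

Under RS, C[2][1] lands at PE[2][2]:
  cycle 0: PE[2][2] → acc 0, east 0, south 0
  cycle 1: PE[2][2] → acc 0, east 0, south 0
  cycle 2: PE[2][2] → acc 0, east 0, south 0
  cycle 3: PE[2][2] → acc 0, east 0, south 0
  cycle 4: PE[2][2] → acc 26, east 26, south 2
  cycle 5: PE[2][2] → acc 78, east 78, south 6

(row, col, cycle) = (2, 2, 5)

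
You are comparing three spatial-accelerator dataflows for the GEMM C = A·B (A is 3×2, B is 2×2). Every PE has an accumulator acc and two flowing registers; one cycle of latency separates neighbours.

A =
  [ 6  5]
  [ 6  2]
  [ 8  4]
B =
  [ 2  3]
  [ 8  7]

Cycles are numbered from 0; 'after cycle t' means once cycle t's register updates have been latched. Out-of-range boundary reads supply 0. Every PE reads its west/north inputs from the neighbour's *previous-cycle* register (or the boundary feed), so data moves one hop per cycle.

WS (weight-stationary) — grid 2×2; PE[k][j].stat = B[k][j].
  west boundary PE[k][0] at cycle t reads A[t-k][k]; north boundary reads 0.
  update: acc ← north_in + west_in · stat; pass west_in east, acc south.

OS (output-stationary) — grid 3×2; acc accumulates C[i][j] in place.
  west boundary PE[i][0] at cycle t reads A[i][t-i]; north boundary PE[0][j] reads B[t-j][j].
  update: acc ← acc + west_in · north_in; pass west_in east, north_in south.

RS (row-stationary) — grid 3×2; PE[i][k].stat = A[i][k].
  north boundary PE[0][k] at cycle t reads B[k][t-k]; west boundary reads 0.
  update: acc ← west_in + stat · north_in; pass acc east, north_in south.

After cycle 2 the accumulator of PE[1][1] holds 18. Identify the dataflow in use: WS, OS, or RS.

WS [2×2] PE[1][1] across cycles:
  cycle 0: PE[1][1] → acc 0, east 0, south 0
  cycle 1: PE[1][1] → acc 0, east 0, south 0
  cycle 2: PE[1][1] → acc 53, east 5, south 53
OS [3×2] PE[1][1] across cycles:
  cycle 0: PE[1][1] → acc 0, east 0, south 0
  cycle 1: PE[1][1] → acc 0, east 0, south 0
  cycle 2: PE[1][1] → acc 18, east 6, south 3
RS [3×2] PE[1][1] across cycles:
  cycle 0: PE[1][1] → acc 0, east 0, south 0
  cycle 1: PE[1][1] → acc 0, east 0, south 0
  cycle 2: PE[1][1] → acc 28, east 28, south 8

dataflow = OS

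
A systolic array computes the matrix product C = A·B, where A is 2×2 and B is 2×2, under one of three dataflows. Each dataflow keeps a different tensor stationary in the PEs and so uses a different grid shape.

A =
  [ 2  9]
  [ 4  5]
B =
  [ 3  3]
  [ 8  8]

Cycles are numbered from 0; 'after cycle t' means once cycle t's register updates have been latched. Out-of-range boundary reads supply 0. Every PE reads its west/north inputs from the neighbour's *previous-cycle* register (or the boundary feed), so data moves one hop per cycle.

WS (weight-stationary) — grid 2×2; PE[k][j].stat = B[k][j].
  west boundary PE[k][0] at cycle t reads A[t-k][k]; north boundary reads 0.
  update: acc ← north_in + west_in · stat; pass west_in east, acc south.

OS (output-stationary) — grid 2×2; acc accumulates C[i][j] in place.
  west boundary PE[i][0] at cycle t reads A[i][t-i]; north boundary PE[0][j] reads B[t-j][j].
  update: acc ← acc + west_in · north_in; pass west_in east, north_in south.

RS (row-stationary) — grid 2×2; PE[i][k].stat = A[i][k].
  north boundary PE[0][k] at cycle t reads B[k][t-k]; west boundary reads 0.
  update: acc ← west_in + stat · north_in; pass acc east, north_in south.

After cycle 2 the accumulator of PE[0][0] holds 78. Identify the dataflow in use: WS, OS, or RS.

WS [2×2] PE[0][0] across cycles:
  c0 r0c0: 6 / 2 / 6
  c1 r0c0: 12 / 4 / 12
  c2 r0c0: 0 / 0 / 0
OS [2×2] PE[0][0] across cycles:
  c0 r0c0: 6 / 2 / 3
  c1 r0c0: 78 / 9 / 8
  c2 r0c0: 78 / 0 / 0
RS [2×2] PE[0][0] across cycles:
  c0 r0c0: 6 / 6 / 3
  c1 r0c0: 6 / 6 / 3
  c2 r0c0: 0 / 0 / 0

dataflow = OS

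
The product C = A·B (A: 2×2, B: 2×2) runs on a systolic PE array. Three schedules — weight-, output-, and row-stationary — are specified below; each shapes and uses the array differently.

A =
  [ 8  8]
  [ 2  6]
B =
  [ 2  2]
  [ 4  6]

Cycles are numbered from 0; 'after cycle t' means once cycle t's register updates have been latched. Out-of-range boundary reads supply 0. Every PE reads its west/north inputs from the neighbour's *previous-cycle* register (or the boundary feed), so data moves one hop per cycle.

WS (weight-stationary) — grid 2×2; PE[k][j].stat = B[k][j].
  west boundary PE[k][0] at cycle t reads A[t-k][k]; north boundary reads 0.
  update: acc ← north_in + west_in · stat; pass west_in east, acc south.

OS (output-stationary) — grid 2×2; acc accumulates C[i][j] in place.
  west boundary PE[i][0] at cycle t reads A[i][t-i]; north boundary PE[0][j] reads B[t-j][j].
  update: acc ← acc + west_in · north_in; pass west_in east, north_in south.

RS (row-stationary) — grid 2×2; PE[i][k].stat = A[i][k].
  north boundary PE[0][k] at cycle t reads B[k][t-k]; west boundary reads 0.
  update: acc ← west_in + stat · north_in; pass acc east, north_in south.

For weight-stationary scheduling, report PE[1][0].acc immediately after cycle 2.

PE[1][0].acc = 28

Tracing WS — 2×2 array, target PE[1][0]:
  @0  [0,0]  acc 16  |  →8  ↓16
  @0  [1,0]  acc 0  |  →0  ↓0
  @1  [0,0]  acc 4  |  →2  ↓4
  @1  [1,0]  acc 48  |  →8  ↓48
  @2  [0,0]  acc 0  |  →0  ↓0
  @2  [1,0]  acc 28  |  →6  ↓28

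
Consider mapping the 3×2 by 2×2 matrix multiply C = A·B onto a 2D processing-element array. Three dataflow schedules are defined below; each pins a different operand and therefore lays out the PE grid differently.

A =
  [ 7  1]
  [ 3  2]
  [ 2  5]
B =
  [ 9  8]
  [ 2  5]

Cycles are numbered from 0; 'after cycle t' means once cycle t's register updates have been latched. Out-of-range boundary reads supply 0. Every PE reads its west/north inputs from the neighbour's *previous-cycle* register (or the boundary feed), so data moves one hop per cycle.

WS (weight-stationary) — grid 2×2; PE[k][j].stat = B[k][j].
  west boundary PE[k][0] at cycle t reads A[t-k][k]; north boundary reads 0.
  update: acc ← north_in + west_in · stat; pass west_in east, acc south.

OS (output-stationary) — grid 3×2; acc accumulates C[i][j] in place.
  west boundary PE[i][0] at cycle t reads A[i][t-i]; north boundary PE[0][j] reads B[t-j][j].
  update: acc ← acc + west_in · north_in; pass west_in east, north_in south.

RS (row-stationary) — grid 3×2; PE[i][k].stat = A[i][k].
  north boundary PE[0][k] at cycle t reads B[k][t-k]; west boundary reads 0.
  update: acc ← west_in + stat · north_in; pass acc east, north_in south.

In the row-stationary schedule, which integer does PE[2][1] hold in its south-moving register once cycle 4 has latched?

register = 5

RS 3×2: PE[2][1] cycle-by-cycle (with neighbour feeds):
  step 0 · PE1,1: acc=0; fwd→0 fwd↓0
  step 0 · PE2,0: acc=0; fwd→0 fwd↓0
  step 0 · PE2,1: acc=0; fwd→0 fwd↓0
  step 1 · PE1,1: acc=0; fwd→0 fwd↓0
  step 1 · PE2,0: acc=0; fwd→0 fwd↓0
  step 1 · PE2,1: acc=0; fwd→0 fwd↓0
  step 2 · PE1,1: acc=31; fwd→31 fwd↓2
  step 2 · PE2,0: acc=18; fwd→18 fwd↓9
  step 2 · PE2,1: acc=0; fwd→0 fwd↓0
  step 3 · PE1,1: acc=34; fwd→34 fwd↓5
  step 3 · PE2,0: acc=16; fwd→16 fwd↓8
  step 3 · PE2,1: acc=28; fwd→28 fwd↓2
  step 4 · PE1,1: acc=0; fwd→0 fwd↓0
  step 4 · PE2,0: acc=0; fwd→0 fwd↓0
  step 4 · PE2,1: acc=41; fwd→41 fwd↓5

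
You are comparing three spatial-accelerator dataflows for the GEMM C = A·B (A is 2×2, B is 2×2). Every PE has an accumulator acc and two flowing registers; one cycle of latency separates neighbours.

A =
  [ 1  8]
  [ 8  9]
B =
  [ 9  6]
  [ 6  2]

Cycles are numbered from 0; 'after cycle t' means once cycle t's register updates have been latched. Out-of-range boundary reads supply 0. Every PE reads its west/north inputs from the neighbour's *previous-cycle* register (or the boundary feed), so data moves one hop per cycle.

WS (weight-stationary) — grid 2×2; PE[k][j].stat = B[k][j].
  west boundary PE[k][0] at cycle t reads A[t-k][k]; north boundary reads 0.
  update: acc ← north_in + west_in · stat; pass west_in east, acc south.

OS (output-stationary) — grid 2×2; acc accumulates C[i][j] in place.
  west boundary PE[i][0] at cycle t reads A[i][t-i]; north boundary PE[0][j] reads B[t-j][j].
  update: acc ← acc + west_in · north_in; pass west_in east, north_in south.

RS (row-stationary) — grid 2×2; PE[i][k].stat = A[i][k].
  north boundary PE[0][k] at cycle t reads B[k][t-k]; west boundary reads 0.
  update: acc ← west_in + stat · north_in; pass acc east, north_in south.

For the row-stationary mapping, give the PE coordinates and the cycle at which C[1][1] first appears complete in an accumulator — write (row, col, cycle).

(row, col, cycle) = (1, 1, 3)

Under RS, C[1][1] lands at PE[1][1]:
  cycle 0: PE[1][1] → acc 0, east 0, south 0
  cycle 1: PE[1][1] → acc 0, east 0, south 0
  cycle 2: PE[1][1] → acc 126, east 126, south 6
  cycle 3: PE[1][1] → acc 66, east 66, south 2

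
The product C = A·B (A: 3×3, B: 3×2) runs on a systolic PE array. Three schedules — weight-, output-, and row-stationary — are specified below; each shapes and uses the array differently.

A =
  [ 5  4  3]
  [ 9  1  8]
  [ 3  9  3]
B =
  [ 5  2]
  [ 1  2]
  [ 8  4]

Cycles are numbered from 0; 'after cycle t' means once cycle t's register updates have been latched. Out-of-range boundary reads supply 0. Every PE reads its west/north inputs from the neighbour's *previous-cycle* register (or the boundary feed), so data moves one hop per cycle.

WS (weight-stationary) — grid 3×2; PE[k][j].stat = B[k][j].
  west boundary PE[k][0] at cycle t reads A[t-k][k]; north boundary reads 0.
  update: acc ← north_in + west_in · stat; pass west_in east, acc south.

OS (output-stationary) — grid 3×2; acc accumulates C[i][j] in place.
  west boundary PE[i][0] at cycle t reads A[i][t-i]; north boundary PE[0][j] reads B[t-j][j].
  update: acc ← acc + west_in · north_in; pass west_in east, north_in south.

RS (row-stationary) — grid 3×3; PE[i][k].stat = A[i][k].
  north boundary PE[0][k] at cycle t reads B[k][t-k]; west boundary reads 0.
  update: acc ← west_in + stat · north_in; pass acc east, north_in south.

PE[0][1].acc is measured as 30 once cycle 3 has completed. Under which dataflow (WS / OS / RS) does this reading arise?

dataflow = OS

— WS: 3×2; PE[0][1] trace:
  c0 r0c1: 0 / 0 / 0
  c1 r0c1: 10 / 5 / 10
  c2 r0c1: 18 / 9 / 18
  c3 r0c1: 6 / 3 / 6
— OS: 3×2; PE[0][1] trace:
  c0 r0c1: 0 / 0 / 0
  c1 r0c1: 10 / 5 / 2
  c2 r0c1: 18 / 4 / 2
  c3 r0c1: 30 / 3 / 4
— RS: 3×3; PE[0][1] trace:
  c0 r0c1: 0 / 0 / 0
  c1 r0c1: 29 / 29 / 1
  c2 r0c1: 18 / 18 / 2
  c3 r0c1: 0 / 0 / 0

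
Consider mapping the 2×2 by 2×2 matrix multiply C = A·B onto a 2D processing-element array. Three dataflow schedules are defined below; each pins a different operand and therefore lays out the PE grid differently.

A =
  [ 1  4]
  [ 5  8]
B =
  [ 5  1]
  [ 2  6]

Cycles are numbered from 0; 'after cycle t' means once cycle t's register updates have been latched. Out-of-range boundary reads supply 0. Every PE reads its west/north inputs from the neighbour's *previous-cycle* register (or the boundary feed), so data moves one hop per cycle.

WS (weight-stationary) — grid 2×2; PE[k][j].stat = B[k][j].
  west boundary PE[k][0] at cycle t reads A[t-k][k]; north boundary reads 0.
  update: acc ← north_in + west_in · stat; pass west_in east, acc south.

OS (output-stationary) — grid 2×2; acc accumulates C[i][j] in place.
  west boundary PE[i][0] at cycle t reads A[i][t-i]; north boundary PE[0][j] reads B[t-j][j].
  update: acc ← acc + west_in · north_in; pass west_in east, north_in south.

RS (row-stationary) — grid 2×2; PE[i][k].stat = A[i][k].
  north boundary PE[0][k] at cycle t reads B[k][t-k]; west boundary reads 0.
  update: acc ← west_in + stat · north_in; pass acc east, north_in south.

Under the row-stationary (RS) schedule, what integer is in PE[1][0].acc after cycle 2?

PE[1][0].acc = 5

RS on a 2×2 grid — tracing PE[1][0] and its feeders:
  after 0 — PE[0][0] acc=5, pass-E 5, pass-S 5
  after 0 — PE[1][0] acc=0, pass-E 0, pass-S 0
  after 1 — PE[0][0] acc=1, pass-E 1, pass-S 1
  after 1 — PE[1][0] acc=25, pass-E 25, pass-S 5
  after 2 — PE[0][0] acc=0, pass-E 0, pass-S 0
  after 2 — PE[1][0] acc=5, pass-E 5, pass-S 1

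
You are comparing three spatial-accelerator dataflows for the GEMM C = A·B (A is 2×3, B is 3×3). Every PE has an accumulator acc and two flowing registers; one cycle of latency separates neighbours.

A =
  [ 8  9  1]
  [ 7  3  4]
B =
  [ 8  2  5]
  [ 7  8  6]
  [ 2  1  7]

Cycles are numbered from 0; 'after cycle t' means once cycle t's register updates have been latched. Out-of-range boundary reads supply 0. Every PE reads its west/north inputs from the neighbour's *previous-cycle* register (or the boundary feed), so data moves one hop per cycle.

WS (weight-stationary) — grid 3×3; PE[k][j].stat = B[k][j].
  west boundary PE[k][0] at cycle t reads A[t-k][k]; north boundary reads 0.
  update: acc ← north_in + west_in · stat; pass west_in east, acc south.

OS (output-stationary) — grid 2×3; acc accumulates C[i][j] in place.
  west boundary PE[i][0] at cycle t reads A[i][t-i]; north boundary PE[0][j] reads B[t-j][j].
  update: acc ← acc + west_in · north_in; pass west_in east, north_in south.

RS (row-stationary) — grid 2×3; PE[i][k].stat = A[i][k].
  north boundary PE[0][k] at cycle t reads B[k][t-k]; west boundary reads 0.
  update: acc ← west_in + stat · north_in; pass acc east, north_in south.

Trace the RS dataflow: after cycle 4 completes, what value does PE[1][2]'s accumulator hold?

Tracing RS — 2×3 array, target PE[1][2]:
  0: (0,2).acc=0  regs=<0,0>
  0: (1,1).acc=0  regs=<0,0>
  0: (1,2).acc=0  regs=<0,0>
  1: (0,2).acc=0  regs=<0,0>
  1: (1,1).acc=0  regs=<0,0>
  1: (1,2).acc=0  regs=<0,0>
  2: (0,2).acc=129  regs=<129,2>
  2: (1,1).acc=77  regs=<77,7>
  2: (1,2).acc=0  regs=<0,0>
  3: (0,2).acc=89  regs=<89,1>
  3: (1,1).acc=38  regs=<38,8>
  3: (1,2).acc=85  regs=<85,2>
  4: (0,2).acc=101  regs=<101,7>
  4: (1,1).acc=53  regs=<53,6>
  4: (1,2).acc=42  regs=<42,1>

PE[1][2].acc = 42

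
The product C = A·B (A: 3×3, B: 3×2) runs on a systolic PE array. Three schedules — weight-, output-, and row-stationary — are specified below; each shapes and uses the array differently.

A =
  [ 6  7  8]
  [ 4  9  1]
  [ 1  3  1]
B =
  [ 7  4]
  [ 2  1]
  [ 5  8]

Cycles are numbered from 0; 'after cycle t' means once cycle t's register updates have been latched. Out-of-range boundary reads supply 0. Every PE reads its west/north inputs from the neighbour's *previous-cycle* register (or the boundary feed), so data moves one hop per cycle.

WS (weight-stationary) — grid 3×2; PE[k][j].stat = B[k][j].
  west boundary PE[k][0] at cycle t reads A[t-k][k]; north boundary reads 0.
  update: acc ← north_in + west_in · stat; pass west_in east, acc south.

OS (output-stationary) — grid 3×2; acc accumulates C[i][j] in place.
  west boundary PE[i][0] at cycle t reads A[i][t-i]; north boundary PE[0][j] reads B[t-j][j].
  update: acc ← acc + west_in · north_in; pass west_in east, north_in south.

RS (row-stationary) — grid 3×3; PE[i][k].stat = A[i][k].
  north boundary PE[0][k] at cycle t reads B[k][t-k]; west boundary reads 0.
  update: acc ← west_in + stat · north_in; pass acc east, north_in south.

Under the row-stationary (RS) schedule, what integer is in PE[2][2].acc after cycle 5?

RS (3×3). Following PE[2][2] plus its west/north inputs:
  step 0 · PE1,2: acc=0; fwd→0 fwd↓0
  step 0 · PE2,1: acc=0; fwd→0 fwd↓0
  step 0 · PE2,2: acc=0; fwd→0 fwd↓0
  step 1 · PE1,2: acc=0; fwd→0 fwd↓0
  step 1 · PE2,1: acc=0; fwd→0 fwd↓0
  step 1 · PE2,2: acc=0; fwd→0 fwd↓0
  step 2 · PE1,2: acc=0; fwd→0 fwd↓0
  step 2 · PE2,1: acc=0; fwd→0 fwd↓0
  step 2 · PE2,2: acc=0; fwd→0 fwd↓0
  step 3 · PE1,2: acc=51; fwd→51 fwd↓5
  step 3 · PE2,1: acc=13; fwd→13 fwd↓2
  step 3 · PE2,2: acc=0; fwd→0 fwd↓0
  step 4 · PE1,2: acc=33; fwd→33 fwd↓8
  step 4 · PE2,1: acc=7; fwd→7 fwd↓1
  step 4 · PE2,2: acc=18; fwd→18 fwd↓5
  step 5 · PE1,2: acc=0; fwd→0 fwd↓0
  step 5 · PE2,1: acc=0; fwd→0 fwd↓0
  step 5 · PE2,2: acc=15; fwd→15 fwd↓8

PE[2][2].acc = 15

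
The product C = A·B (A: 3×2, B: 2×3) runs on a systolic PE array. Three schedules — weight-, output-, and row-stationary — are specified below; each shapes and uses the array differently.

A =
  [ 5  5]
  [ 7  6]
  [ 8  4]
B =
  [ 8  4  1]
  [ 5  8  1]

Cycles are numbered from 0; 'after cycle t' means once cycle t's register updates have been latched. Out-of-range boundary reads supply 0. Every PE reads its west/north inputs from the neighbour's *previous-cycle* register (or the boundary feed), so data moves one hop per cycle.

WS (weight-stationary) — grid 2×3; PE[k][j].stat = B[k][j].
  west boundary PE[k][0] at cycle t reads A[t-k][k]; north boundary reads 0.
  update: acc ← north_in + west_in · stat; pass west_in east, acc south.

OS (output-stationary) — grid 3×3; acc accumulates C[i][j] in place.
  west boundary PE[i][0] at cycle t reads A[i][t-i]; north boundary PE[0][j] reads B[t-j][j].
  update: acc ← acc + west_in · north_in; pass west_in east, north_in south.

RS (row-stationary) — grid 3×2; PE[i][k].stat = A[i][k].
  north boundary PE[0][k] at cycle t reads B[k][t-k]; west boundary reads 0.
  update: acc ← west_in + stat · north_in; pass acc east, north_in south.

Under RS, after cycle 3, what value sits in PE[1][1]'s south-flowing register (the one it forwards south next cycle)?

RS 3×2: PE[1][1] cycle-by-cycle (with neighbour feeds):
  [0] (0,1) acc=0 (h:0 v:0)
  [0] (1,0) acc=0 (h:0 v:0)
  [0] (1,1) acc=0 (h:0 v:0)
  [1] (0,1) acc=65 (h:65 v:5)
  [1] (1,0) acc=56 (h:56 v:8)
  [1] (1,1) acc=0 (h:0 v:0)
  [2] (0,1) acc=60 (h:60 v:8)
  [2] (1,0) acc=28 (h:28 v:4)
  [2] (1,1) acc=86 (h:86 v:5)
  [3] (0,1) acc=10 (h:10 v:1)
  [3] (1,0) acc=7 (h:7 v:1)
  [3] (1,1) acc=76 (h:76 v:8)

register = 8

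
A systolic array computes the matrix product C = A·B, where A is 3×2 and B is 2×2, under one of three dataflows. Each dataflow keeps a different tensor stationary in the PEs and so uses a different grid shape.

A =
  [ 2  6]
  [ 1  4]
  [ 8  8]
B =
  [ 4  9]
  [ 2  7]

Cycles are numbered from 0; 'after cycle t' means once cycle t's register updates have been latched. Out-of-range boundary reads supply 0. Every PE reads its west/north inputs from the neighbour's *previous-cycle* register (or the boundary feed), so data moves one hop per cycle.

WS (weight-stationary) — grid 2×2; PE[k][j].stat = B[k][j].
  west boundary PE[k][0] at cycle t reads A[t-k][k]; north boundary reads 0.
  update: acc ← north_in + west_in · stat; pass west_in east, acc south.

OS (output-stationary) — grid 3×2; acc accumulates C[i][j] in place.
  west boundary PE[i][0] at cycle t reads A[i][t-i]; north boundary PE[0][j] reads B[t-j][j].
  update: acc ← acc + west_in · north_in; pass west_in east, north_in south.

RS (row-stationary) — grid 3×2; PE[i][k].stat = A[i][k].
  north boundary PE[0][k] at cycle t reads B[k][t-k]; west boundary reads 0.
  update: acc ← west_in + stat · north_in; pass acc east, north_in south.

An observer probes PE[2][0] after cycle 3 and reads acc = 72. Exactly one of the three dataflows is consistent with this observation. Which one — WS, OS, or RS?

— WS: 2×2 array has no PE[2][0].
Under OS (3×2), PE[2][0]:
  step 0 · PE2,0: acc=0; fwd→0 fwd↓0
  step 1 · PE2,0: acc=0; fwd→0 fwd↓0
  step 2 · PE2,0: acc=32; fwd→8 fwd↓4
  step 3 · PE2,0: acc=48; fwd→8 fwd↓2
Under RS (3×2), PE[2][0]:
  step 0 · PE2,0: acc=0; fwd→0 fwd↓0
  step 1 · PE2,0: acc=0; fwd→0 fwd↓0
  step 2 · PE2,0: acc=32; fwd→32 fwd↓4
  step 3 · PE2,0: acc=72; fwd→72 fwd↓9

dataflow = RS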